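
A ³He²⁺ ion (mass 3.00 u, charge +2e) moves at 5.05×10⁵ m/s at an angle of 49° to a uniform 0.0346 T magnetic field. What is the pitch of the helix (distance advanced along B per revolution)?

v∥ = v cosθ = 5.05×10⁵·cos49° ≈ 3.313×10⁵ m/s.
T = 2πm/(|q|B) = 2π(4.983×10⁻²⁷)/((3.204×10⁻¹⁹)(0.0346)) ≈ 2.824×10⁻⁶ s.
pitch = v∥ T = (3.313×10⁵)(2.824×10⁻⁶) ≈ 0.936 m.

p ≈ 0.936 m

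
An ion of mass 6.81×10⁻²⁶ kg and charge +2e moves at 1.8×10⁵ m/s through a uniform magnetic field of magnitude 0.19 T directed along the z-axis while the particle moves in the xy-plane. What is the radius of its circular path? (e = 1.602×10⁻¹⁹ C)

The magnetic force provides the centripetal force: |q|vB = mv²/r.
r = mv/(|q|B) = (6.81×10⁻²⁶)(1.8×10⁵)/((3.204×10⁻¹⁹)(0.19)) ≈ 0.20 m.

r ≈ 0.20 m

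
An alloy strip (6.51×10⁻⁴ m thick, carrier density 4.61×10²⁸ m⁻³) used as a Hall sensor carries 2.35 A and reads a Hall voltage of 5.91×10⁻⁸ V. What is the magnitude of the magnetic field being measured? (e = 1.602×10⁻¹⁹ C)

B ≈ 0.121 T

From V_H = IB/(n e t), B = V_H n e t / I.
B = (5.91×10⁻⁸)(4.61×10²⁸)(1.602×10⁻¹⁹)(6.51×10⁻⁴)/2.35 ≈ 0.121 T.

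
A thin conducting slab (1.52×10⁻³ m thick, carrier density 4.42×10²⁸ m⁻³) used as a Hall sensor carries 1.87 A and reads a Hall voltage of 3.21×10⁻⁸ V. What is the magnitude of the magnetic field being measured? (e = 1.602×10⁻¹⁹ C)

From V_H = IB/(n e t), B = V_H n e t / I.
B = (3.21×10⁻⁸)(4.42×10²⁸)(1.602×10⁻¹⁹)(1.52×10⁻³)/1.87 ≈ 0.185 T.

B ≈ 0.185 T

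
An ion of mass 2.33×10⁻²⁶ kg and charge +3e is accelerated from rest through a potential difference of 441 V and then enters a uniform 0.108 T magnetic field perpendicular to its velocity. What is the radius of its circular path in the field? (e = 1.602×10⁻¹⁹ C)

r ≈ 0.0605 m

Acceleration: |q|V = ½mv² ⇒ v = √(2|q|V/m) = √(2·4.806×10⁻¹⁹·441/2.33×10⁻²⁶) ≈ 1.349×10⁵ m/s.
In the field: r = mv/(|q|B) = (2.33×10⁻²⁶)(1.349×10⁵)/((4.806×10⁻¹⁹)(0.108)) ≈ 0.0605 m.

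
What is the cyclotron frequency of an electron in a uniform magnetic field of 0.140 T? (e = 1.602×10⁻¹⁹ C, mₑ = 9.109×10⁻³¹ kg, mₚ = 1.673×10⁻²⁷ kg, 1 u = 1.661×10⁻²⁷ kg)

f ≈ 3.92×10⁹ Hz

f = |q|B/(2πm).
f = (1.602×10⁻¹⁹)(0.140)/(2π·9.109×10⁻³¹) ≈ 3.92×10⁹ Hz.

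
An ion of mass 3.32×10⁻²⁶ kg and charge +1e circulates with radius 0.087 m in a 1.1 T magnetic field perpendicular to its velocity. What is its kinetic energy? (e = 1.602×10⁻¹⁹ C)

KE ≈ 2.2×10⁴ eV

v = |q|Br/m, then KE = ½mv² = (qBr)²/(2m).
v = (1.602×10⁻¹⁹)(1.1)(0.087)/3.32×10⁻²⁶ ≈ 4.618×10⁵ m/s.
KE = ½(3.32×10⁻²⁶)(4.618×10⁵)² ≈ 3.5×10⁻¹⁵ J = 2.2×10⁴ eV.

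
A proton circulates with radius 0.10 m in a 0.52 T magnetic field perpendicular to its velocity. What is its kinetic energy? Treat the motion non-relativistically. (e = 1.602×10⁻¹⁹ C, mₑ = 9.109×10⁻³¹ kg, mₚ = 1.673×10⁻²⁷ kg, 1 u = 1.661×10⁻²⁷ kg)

KE ≈ 1.3×10⁵ eV

v = |q|Br/m, then KE = ½mv² = (qBr)²/(2m).
v = (1.602×10⁻¹⁹)(0.52)(0.10)/1.673×10⁻²⁷ ≈ 4.979×10⁶ m/s.
KE = ½(1.673×10⁻²⁷)(4.979×10⁶)² ≈ 2.1×10⁻¹⁴ J = 1.3×10⁵ eV.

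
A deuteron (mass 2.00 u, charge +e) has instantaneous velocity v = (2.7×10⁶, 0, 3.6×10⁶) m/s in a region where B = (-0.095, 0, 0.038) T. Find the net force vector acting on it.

F ≈ (0, -7.12×10⁻¹⁴, 0) N

v×B = (0, -4.45×10⁵, 0) N/C.
F = q v×B = (1.602×10⁻¹⁹ C)·(0, -4.45×10⁵, 0) = (0, -7.12×10⁻¹⁴, 0) N.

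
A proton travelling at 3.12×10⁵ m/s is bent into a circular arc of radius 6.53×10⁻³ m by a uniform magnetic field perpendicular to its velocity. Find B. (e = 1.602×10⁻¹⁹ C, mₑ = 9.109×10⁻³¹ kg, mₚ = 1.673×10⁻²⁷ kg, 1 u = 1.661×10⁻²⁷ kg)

B ≈ 0.499 T

From |q|vB = mv²/r, B = mv/(|q|r).
B = (1.673×10⁻²⁷)(3.12×10⁵)/((1.602×10⁻¹⁹)(6.53×10⁻³)) ≈ 0.499 T.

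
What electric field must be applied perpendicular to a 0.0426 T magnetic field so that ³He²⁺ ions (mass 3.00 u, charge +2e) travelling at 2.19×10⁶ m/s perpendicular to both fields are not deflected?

E = 9.33×10⁴ V/m

For straight-line motion qE = qvB, so E = vB.
E = 2.19×10⁶ × 0.0426 = 9.33×10⁴ V/m.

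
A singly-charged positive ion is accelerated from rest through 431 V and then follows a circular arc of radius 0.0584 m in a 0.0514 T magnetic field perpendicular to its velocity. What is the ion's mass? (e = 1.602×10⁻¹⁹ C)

m ≈ 1.67×10⁻²⁷ kg

Combine |q|V = ½mv² and r = mv/(|q|B): eliminate v to get m = qB²r²/(2V).
m = (1.602×10⁻¹⁹)(0.0514)²(0.0584)²/(2·431) ≈ 1.67×10⁻²⁷ kg.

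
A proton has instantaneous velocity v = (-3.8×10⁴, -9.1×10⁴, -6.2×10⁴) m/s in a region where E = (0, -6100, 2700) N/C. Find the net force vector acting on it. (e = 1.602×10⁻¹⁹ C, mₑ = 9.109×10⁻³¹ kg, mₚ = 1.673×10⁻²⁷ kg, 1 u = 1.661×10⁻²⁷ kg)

Only an electric field acts, so F = qE = (1.602×10⁻¹⁹ C)·(0, -6100, 2700) = (0, -9.77×10⁻¹⁶, 4.33×10⁻¹⁶) N.

F ≈ (0, -9.77×10⁻¹⁶, 4.33×10⁻¹⁶) N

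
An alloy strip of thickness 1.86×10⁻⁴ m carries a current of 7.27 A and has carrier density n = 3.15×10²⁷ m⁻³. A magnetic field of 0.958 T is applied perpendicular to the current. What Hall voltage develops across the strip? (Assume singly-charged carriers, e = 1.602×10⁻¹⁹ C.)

V_H ≈ 7.42×10⁻⁵ V

V_H = IB/(n e t).
V_H = (7.27)(0.958)/((3.15×10²⁷)(1.602×10⁻¹⁹)(1.86×10⁻⁴)) ≈ 7.42×10⁻⁵ V.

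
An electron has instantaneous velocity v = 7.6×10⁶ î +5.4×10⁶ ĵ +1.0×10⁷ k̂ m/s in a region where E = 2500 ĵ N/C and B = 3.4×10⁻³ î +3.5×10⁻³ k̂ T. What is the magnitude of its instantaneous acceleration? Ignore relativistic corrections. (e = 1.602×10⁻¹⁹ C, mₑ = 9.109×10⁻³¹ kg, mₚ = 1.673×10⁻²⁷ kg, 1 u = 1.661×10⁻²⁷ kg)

v×B = (1.89×10⁴, 7400, -1.84×10⁴) N/C.
E + v×B = (1.89×10⁴, 9900, -1.84×10⁴) N/C.
F = q(E + v×B) = (−1.602×10⁻¹⁹ C)·(1.89×10⁴, 9900, -1.84×10⁴) = (-3.03×10⁻¹⁵, -1.59×10⁻¹⁵, 2.94×10⁻¹⁵) N.
|a| = |F|/m = 4.509×10⁻¹⁵/9.109×10⁻³¹ ≈ 4.95×10¹⁵ m/s².

|a| ≈ 4.95×10¹⁵ m/s²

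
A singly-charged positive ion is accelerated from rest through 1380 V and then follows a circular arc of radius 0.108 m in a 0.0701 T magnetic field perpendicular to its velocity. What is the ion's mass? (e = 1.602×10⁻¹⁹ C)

Combine |q|V = ½mv² and r = mv/(|q|B): eliminate v to get m = qB²r²/(2V).
m = (1.602×10⁻¹⁹)(0.0701)²(0.108)²/(2·1380) ≈ 3.33×10⁻²⁷ kg.

m ≈ 3.33×10⁻²⁷ kg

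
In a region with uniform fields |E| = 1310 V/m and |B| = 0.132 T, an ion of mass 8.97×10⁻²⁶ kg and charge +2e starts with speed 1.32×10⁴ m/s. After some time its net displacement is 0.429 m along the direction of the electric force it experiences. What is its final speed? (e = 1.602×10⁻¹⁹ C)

B does no work; ΔKE = |q|E d.
½mv_f² = ½mv₀² + |q|Ed = ½(8.97×10⁻²⁶)(1.32×10⁴)² + (3.204×10⁻¹⁹)(1310)(0.429) ≈ 7.815×10⁻¹⁸ J + 1.801×10⁻¹⁶ J ≈ 1.879×10⁻¹⁶ J.
v_f = √(2·1.879×10⁻¹⁶/8.97×10⁻²⁶) ≈ 6.47×10⁴ m/s.

v_f ≈ 6.47×10⁴ m/s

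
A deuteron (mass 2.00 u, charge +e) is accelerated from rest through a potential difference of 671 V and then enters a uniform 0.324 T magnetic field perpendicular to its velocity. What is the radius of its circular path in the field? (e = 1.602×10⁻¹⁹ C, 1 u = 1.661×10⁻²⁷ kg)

r ≈ 0.0163 m

Acceleration: |q|V = ½mv² ⇒ v = √(2|q|V/m) = √(2·1.602×10⁻¹⁹·671/3.322×10⁻²⁷) ≈ 2.544×10⁵ m/s.
In the field: r = mv/(|q|B) = (3.322×10⁻²⁷)(2.544×10⁵)/((1.602×10⁻¹⁹)(0.324)) ≈ 0.0163 m.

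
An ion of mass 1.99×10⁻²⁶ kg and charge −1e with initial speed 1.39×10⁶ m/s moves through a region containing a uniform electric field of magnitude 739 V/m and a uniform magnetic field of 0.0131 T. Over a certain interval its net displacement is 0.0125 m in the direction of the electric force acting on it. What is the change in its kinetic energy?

The magnetic force is always ⟂ v and does no work; only the electric force changes KE.
ΔKE = F_E · d = |q|E d = (1.602×10⁻¹⁹)(739)(0.0125) ≈ 1.48×10⁻¹⁸ J.

ΔKE ≈ 1.48×10⁻¹⁸ J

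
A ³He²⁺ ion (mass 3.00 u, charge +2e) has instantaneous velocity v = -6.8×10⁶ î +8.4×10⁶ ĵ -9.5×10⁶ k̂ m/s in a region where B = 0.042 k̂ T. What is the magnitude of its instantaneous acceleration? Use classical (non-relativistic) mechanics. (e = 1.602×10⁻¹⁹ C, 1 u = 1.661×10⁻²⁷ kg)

v×B = (3.53×10⁵, 2.86×10⁵, 0) N/C.
F = q v×B = (3.204×10⁻¹⁹ C)·(3.53×10⁵, 2.86×10⁵, 0) = (1.13×10⁻¹³, 9.15×10⁻¹⁴, 0) N.
|a| = |F|/m = 1.454×10⁻¹³/4.983×10⁻²⁷ ≈ 2.92×10¹³ m/s².

|a| ≈ 2.92×10¹³ m/s²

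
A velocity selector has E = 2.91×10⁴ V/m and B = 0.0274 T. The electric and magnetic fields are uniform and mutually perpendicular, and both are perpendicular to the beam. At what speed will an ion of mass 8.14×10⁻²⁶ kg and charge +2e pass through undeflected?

v = 1.06×10⁶ m/s

Zero net Lorentz force requires |qE| = |q v×B|, i.e. E = vB.
v = E/B = 2.91×10⁴/0.0274 = 1.06×10⁶ m/s.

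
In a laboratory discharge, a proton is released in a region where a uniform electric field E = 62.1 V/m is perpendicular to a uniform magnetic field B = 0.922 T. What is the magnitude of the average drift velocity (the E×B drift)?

The steady drift has the magnetic force balancing the electric force, so v_d = E/B.
v_d = 62.1/0.922 = 67.4 m/s.

v_d ≈ 67.4 m/s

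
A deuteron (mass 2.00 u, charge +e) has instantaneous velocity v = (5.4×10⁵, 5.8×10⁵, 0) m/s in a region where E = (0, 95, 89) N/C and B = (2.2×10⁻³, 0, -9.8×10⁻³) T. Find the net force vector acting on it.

F ≈ (-9.11×10⁻¹⁶, 8.63×10⁻¹⁶, -1.90×10⁻¹⁶) N

v×B = (-5680, 5290, -1280) N/C.
E + v×B = (-5680, 5390, -1190) N/C.
F = q(E + v×B) = (1.602×10⁻¹⁹ C)·(-5680, 5390, -1190) = (-9.11×10⁻¹⁶, 8.63×10⁻¹⁶, -1.90×10⁻¹⁶) N.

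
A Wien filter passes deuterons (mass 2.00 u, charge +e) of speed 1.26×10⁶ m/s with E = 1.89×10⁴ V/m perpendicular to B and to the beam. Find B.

Balance of forces in the selector: qE = qvB ⇒ B = E/v.
B = 1.89×10⁴/1.26×10⁶ = 0.0150 T.

B = 0.0150 T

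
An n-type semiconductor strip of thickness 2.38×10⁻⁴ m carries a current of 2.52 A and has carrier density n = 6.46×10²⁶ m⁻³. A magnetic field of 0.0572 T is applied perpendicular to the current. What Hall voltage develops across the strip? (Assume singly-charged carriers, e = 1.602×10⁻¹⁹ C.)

V_H = IB/(n e t).
V_H = (2.52)(0.0572)/((6.46×10²⁶)(1.602×10⁻¹⁹)(2.38×10⁻⁴)) ≈ 5.85×10⁻⁶ V.

V_H ≈ 5.85×10⁻⁶ V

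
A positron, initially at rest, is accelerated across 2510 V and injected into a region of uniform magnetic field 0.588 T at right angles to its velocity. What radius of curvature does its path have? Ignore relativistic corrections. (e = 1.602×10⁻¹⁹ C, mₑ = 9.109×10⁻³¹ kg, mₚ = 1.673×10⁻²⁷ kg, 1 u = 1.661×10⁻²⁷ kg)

Acceleration: |q|V = ½mv² ⇒ v = √(2|q|V/m) = √(2·1.602×10⁻¹⁹·2510/9.109×10⁻³¹) ≈ 2.971×10⁷ m/s.
In the field: r = mv/(|q|B) = (9.109×10⁻³¹)(2.971×10⁷)/((1.602×10⁻¹⁹)(0.588)) ≈ 2.87×10⁻⁴ m.

r ≈ 2.87×10⁻⁴ m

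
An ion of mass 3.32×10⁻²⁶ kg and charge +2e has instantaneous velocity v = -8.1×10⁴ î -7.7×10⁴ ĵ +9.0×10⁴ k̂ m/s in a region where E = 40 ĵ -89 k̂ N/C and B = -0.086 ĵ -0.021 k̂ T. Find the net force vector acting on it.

F ≈ (3.00×10⁻¹⁵, -5.32×10⁻¹⁶, 2.20×10⁻¹⁵) N

v×B = (9360, -1700, 6970) N/C.
E + v×B = (9360, -1660, 6880) N/C.
F = q(E + v×B) = (3.204×10⁻¹⁹ C)·(9360, -1660, 6880) = (3.00×10⁻¹⁵, -5.32×10⁻¹⁶, 2.20×10⁻¹⁵) N.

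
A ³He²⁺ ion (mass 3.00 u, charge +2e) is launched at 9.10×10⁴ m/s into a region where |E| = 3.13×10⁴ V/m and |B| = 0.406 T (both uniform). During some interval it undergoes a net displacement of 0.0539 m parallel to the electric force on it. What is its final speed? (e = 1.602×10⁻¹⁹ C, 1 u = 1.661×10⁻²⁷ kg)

B does no work; ΔKE = |q|E d.
½mv_f² = ½mv₀² + |q|Ed = ½(4.983×10⁻²⁷)(9.10×10⁴)² + (3.204×10⁻¹⁹)(3.13×10⁴)(0.0539) ≈ 2.063×10⁻¹⁷ J + 5.405×10⁻¹⁶ J ≈ 5.612×10⁻¹⁶ J.
v_f = √(2·5.612×10⁻¹⁶/4.983×10⁻²⁷) ≈ 4.75×10⁵ m/s.

v_f ≈ 4.75×10⁵ m/s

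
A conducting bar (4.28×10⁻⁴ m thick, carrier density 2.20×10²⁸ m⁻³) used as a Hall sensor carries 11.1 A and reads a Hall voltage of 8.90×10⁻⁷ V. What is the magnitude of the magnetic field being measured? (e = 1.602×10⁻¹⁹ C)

B ≈ 0.121 T

From V_H = IB/(n e t), B = V_H n e t / I.
B = (8.90×10⁻⁷)(2.20×10²⁸)(1.602×10⁻¹⁹)(4.28×10⁻⁴)/11.1 ≈ 0.121 T.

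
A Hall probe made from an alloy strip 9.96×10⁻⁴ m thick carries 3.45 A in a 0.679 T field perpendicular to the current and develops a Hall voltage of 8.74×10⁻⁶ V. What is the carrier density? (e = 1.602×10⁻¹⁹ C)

n ≈ 1.68×10²⁷ m⁻³

From V_H = IB/(n e t), n = IB/(V_H e t).
n = (3.45)(0.679)/((8.74×10⁻⁶)(1.602×10⁻¹⁹)(9.96×10⁻⁴)) ≈ 1.68×10²⁷ m⁻³.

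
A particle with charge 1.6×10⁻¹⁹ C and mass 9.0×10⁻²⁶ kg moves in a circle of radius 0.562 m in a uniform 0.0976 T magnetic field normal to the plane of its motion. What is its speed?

v ≈ 9.75×10⁴ m/s

From |q|vB = mv²/r, v = |q|Br/m.
v = (1.6×10⁻¹⁹)(0.0976)(0.562)/9.0×10⁻²⁶ ≈ 9.75×10⁴ m/s.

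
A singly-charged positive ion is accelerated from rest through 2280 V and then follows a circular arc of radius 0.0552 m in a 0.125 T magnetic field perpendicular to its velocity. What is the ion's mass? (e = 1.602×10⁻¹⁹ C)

Combine |q|V = ½mv² and r = mv/(|q|B): eliminate v to get m = qB²r²/(2V).
m = (1.602×10⁻¹⁹)(0.125)²(0.0552)²/(2·2280) ≈ 1.67×10⁻²⁷ kg.

m ≈ 1.67×10⁻²⁷ kg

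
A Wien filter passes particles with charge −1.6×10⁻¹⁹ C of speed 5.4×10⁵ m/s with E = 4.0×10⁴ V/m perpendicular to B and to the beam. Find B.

B = 0.074 T

Balance of forces in the selector: qE = qvB ⇒ B = E/v.
B = 4.0×10⁴/5.4×10⁵ = 0.074 T.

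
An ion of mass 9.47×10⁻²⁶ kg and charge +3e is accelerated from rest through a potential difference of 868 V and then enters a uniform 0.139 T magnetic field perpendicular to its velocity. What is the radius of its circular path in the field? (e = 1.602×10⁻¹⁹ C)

r ≈ 0.133 m

Acceleration: |q|V = ½mv² ⇒ v = √(2|q|V/m) = √(2·4.806×10⁻¹⁹·868/9.47×10⁻²⁶) ≈ 9.386×10⁴ m/s.
In the field: r = mv/(|q|B) = (9.47×10⁻²⁶)(9.386×10⁴)/((4.806×10⁻¹⁹)(0.139)) ≈ 0.133 m.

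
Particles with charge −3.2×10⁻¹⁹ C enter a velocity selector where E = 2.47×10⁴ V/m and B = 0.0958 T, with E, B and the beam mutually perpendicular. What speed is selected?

v = 2.58×10⁵ m/s

Zero net Lorentz force requires |qE| = |q v×B|, i.e. E = vB.
v = E/B = 2.47×10⁴/0.0958 = 2.58×10⁵ m/s.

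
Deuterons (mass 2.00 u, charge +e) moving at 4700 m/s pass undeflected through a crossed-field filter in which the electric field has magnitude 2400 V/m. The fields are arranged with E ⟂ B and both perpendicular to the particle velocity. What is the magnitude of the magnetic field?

B = 0.51 T

Balance of forces in the selector: qE = qvB ⇒ B = E/v.
B = 2400/4700 = 0.51 T.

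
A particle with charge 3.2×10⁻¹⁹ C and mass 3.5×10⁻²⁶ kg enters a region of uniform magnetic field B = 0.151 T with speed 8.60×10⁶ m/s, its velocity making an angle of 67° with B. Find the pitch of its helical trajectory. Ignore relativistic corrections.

v∥ = v cosθ = 8.60×10⁶·cos67° ≈ 3.360×10⁶ m/s.
T = 2πm/(|q|B) = 2π(3.5×10⁻²⁶)/((3.2×10⁻¹⁹)(0.151)) ≈ 4.551×10⁻⁶ s.
pitch = v∥ T = (3.360×10⁶)(4.551×10⁻⁶) ≈ 15.3 m.

p ≈ 15.3 m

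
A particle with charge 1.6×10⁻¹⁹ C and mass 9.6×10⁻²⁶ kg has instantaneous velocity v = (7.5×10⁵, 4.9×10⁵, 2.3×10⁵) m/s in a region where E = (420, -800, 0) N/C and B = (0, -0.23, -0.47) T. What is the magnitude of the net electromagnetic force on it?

v×B = (-1.77×10⁵, 3.52×10⁵, -1.72×10⁵) N/C.
E + v×B = (-1.77×10⁵, 3.52×10⁵, -1.72×10⁵) N/C.
F = q(E + v×B) = (1.6×10⁻¹⁹ C)·(-1.77×10⁵, 3.52×10⁵, -1.72×10⁵) = (-2.83×10⁻¹⁴, 5.63×10⁻¹⁴, -2.76×10⁻¹⁴) N.
|F| = 6.88×10⁻¹⁴ N.

|F| ≈ 6.88×10⁻¹⁴ N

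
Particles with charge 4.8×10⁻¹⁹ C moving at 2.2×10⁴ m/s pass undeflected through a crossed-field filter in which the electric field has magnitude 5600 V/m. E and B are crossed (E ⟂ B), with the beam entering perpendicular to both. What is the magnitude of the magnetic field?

B = 0.25 T

Balance of forces in the selector: qE = qvB ⇒ B = E/v.
B = 5600/2.2×10⁴ = 0.25 T.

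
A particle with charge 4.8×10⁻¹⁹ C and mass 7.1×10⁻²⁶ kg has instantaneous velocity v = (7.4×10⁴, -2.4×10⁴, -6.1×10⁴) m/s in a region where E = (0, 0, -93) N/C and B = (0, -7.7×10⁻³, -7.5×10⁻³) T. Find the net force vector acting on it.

F ≈ (-1.39×10⁻¹⁶, 2.66×10⁻¹⁶, -3.18×10⁻¹⁶) N

v×B = (-290, 555, -570) N/C.
E + v×B = (-290, 555, -663) N/C.
F = q(E + v×B) = (4.8×10⁻¹⁹ C)·(-290, 555, -663) = (-1.39×10⁻¹⁶, 2.66×10⁻¹⁶, -3.18×10⁻¹⁶) N.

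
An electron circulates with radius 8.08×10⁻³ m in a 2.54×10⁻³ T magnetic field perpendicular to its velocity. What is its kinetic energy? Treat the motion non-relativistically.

KE ≈ 5.93×10⁻¹⁸ J

v = |q|Br/m, then KE = ½mv² = (qBr)²/(2m).
v = (1.602×10⁻¹⁹)(2.54×10⁻³)(8.08×10⁻³)/9.109×10⁻³¹ ≈ 3.609×10⁶ m/s.
KE = ½(9.109×10⁻³¹)(3.609×10⁶)² ≈ 5.93×10⁻¹⁸ J.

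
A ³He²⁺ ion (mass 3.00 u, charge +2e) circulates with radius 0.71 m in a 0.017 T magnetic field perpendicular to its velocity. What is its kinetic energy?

v = |q|Br/m, then KE = ½mv² = (qBr)²/(2m).
v = (3.204×10⁻¹⁹)(0.017)(0.71)/4.983×10⁻²⁷ ≈ 7.761×10⁵ m/s.
KE = ½(4.983×10⁻²⁷)(7.761×10⁵)² ≈ 1.5×10⁻¹⁵ J = 9400 eV.

KE ≈ 9400 eV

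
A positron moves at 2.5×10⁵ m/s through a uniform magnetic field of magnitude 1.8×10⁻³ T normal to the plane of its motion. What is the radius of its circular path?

r ≈ 7.9×10⁻⁴ m

The magnetic force provides the centripetal force: |q|vB = mv²/r.
r = mv/(|q|B) = (9.109×10⁻³¹)(2.5×10⁵)/((1.602×10⁻¹⁹)(1.8×10⁻³)) ≈ 7.9×10⁻⁴ m.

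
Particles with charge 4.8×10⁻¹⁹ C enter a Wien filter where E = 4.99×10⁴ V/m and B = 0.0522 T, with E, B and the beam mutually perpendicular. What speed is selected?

For undeflected motion the electric and magnetic forces balance: qE = qvB.
v = E/B = 4.99×10⁴/0.0522 = 9.56×10⁵ m/s.

v = 9.56×10⁵ m/s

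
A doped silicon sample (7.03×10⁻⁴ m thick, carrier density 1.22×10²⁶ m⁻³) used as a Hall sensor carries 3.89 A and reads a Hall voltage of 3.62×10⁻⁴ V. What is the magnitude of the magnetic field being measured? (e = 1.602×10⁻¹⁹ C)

B ≈ 1.28 T

From V_H = IB/(n e t), B = V_H n e t / I.
B = (3.62×10⁻⁴)(1.22×10²⁶)(1.602×10⁻¹⁹)(7.03×10⁻⁴)/3.89 ≈ 1.28 T.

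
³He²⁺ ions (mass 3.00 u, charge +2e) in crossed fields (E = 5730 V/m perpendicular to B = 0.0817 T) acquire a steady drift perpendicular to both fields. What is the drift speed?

The E×B drift speed is v_d = E/B.
v_d = 5730/0.0817 = 7.01×10⁴ m/s.

v_d ≈ 7.01×10⁴ m/s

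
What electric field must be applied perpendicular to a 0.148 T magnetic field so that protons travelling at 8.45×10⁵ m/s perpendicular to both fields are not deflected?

For straight-line motion qE = qvB, so E = vB.
E = 8.45×10⁵ × 0.148 = 1.25×10⁵ V/m.

E = 1.25×10⁵ V/m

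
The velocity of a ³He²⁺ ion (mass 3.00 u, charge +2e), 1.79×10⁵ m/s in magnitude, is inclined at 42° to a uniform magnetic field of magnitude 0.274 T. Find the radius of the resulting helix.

r ≈ 6.80×10⁻³ m

v⊥ = v sinθ = 1.79×10⁵·sin42° ≈ 1.198×10⁵ m/s.
r = m v⊥/(|q|B) = (4.983×10⁻²⁷)(1.198×10⁵)/((3.204×10⁻¹⁹)(0.274)) ≈ 6.80×10⁻³ m.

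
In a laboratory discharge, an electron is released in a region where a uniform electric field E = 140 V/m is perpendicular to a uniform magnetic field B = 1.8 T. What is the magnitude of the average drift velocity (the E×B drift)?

In crossed fields the guiding centre drifts at v_d = |E×B|/B² = E/B, independent of charge and mass.
v_d = 140/1.8 = 78 m/s.

v_d ≈ 78 m/s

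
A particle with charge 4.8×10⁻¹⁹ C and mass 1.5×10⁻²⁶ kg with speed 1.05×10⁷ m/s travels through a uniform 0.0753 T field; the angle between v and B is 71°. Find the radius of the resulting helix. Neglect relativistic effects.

v⊥ = v sinθ = 1.05×10⁷·sin71° ≈ 9.928×10⁶ m/s.
r = m v⊥/(|q|B) = (1.5×10⁻²⁶)(9.928×10⁶)/((4.8×10⁻¹⁹)(0.0753)) ≈ 4.12 m.

r ≈ 4.12 m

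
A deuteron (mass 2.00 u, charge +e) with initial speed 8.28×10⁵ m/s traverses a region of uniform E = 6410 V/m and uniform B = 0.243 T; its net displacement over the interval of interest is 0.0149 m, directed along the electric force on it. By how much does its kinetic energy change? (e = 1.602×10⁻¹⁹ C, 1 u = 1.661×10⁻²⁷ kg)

ΔKE ≈ 1.53×10⁻¹⁷ J

The magnetic force is always ⟂ v and does no work; only the electric force changes KE.
ΔKE = F_E · d = |q|E d = (1.602×10⁻¹⁹)(6410)(0.0149) ≈ 1.53×10⁻¹⁷ J.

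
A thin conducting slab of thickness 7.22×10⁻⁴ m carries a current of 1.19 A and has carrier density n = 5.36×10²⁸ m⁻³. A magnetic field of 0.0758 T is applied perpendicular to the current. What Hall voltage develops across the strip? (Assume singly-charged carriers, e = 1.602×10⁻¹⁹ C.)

V_H ≈ 1.45×10⁻⁸ V

V_H = IB/(n e t).
V_H = (1.19)(0.0758)/((5.36×10²⁸)(1.602×10⁻¹⁹)(7.22×10⁻⁴)) ≈ 1.45×10⁻⁸ V.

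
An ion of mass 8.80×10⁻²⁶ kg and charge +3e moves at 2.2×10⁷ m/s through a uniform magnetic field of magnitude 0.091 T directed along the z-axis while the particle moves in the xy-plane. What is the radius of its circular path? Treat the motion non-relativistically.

The magnetic force provides the centripetal force: |q|vB = mv²/r.
r = mv/(|q|B) = (8.80×10⁻²⁶)(2.2×10⁷)/((4.806×10⁻¹⁹)(0.091)) ≈ 44 m.

r ≈ 44 m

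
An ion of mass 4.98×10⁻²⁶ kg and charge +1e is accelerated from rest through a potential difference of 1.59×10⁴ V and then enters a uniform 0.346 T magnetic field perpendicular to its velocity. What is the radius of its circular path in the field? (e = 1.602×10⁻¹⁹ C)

Acceleration: |q|V = ½mv² ⇒ v = √(2|q|V/m) = √(2·1.602×10⁻¹⁹·1.59×10⁴/4.98×10⁻²⁶) ≈ 3.198×10⁵ m/s.
In the field: r = mv/(|q|B) = (4.98×10⁻²⁶)(3.198×10⁵)/((1.602×10⁻¹⁹)(0.346)) ≈ 0.287 m.

r ≈ 0.287 m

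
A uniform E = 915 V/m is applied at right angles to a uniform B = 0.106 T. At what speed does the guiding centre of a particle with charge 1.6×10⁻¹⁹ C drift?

v_d ≈ 8630 m/s

The steady drift has the magnetic force balancing the electric force, so v_d = E/B.
v_d = 915/0.106 = 8630 m/s.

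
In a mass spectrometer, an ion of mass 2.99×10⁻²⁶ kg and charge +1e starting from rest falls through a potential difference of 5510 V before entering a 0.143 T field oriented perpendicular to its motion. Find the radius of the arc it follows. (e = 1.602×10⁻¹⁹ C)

Acceleration: |q|V = ½mv² ⇒ v = √(2|q|V/m) = √(2·1.602×10⁻¹⁹·5510/2.99×10⁻²⁶) ≈ 2.430×10⁵ m/s.
In the field: r = mv/(|q|B) = (2.99×10⁻²⁶)(2.430×10⁵)/((1.602×10⁻¹⁹)(0.143)) ≈ 0.317 m.

r ≈ 0.317 m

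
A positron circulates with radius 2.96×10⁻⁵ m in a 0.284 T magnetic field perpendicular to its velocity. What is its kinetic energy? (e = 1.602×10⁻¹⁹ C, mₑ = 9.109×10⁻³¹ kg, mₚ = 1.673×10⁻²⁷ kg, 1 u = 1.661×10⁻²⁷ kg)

v = |q|Br/m, then KE = ½mv² = (qBr)²/(2m).
v = (1.602×10⁻¹⁹)(0.284)(2.96×10⁻⁵)/9.109×10⁻³¹ ≈ 1.478×10⁶ m/s.
KE = ½(9.109×10⁻³¹)(1.478×10⁶)² ≈ 9.96×10⁻¹⁹ J = 6.21 eV.

KE ≈ 6.21 eV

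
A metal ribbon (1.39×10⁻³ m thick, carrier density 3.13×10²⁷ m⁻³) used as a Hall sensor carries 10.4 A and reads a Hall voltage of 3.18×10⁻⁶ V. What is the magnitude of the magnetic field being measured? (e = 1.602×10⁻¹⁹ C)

From V_H = IB/(n e t), B = V_H n e t / I.
B = (3.18×10⁻⁶)(3.13×10²⁷)(1.602×10⁻¹⁹)(1.39×10⁻³)/10.4 ≈ 0.213 T.

B ≈ 0.213 T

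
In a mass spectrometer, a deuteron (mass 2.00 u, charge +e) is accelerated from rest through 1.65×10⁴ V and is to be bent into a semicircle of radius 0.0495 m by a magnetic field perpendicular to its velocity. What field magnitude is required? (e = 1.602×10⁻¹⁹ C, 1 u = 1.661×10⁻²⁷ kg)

v = √(2|q|V/m) = √(2·1.602×10⁻¹⁹·1.65×10⁴/3.322×10⁻²⁷) ≈ 1.262×10⁶ m/s.
B = mv/(|q|r) = (3.322×10⁻²⁷)(1.262×10⁶)/((1.602×10⁻¹⁹)(0.0495)) ≈ 0.528 T.

B ≈ 0.528 T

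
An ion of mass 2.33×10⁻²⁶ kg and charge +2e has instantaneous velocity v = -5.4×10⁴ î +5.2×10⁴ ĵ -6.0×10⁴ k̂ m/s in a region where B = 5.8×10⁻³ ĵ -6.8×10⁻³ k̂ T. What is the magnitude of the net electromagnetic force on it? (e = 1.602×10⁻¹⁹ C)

v×B = (-5.60, -367, -313) N/C.
F = q v×B = (3.204×10⁻¹⁹ C)·(-5.60, -367, -313) = (-1.79×10⁻¹⁸, -1.18×10⁻¹⁶, -1.00×10⁻¹⁶) N.
|F| = 1.55×10⁻¹⁶ N.

|F| ≈ 1.55×10⁻¹⁶ N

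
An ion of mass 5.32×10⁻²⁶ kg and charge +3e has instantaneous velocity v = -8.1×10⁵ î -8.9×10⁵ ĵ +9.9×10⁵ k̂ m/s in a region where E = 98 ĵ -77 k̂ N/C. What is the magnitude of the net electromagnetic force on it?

Only an electric field acts, so F = qE = (4.806×10⁻¹⁹ C)·(0, 98.0, -77.0) = (0, 4.71×10⁻¹⁷, -3.70×10⁻¹⁷) N.
|F| = 5.99×10⁻¹⁷ N.

|F| ≈ 5.99×10⁻¹⁷ N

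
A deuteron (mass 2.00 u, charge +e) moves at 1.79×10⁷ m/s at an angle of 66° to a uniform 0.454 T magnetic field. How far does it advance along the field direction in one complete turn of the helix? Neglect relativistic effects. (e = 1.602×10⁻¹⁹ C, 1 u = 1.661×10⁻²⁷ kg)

v∥ = v cosθ = 1.79×10⁷·cos66° ≈ 7.281×10⁶ m/s.
T = 2πm/(|q|B) = 2π(3.322×10⁻²⁷)/((1.602×10⁻¹⁹)(0.454)) ≈ 2.870×10⁻⁷ s.
pitch = v∥ T = (7.281×10⁶)(2.870×10⁻⁷) ≈ 2.09 m.

p ≈ 2.09 m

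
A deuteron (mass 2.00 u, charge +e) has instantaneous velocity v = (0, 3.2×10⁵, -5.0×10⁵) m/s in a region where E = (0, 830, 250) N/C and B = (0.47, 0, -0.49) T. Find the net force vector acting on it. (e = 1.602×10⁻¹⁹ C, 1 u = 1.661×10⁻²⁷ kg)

F ≈ (-2.51×10⁻¹⁴, -3.75×10⁻¹⁴, -2.41×10⁻¹⁴) N

v×B = (-1.57×10⁵, -2.35×10⁵, -1.50×10⁵) N/C.
E + v×B = (-1.57×10⁵, -2.34×10⁵, -1.50×10⁵) N/C.
F = q(E + v×B) = (1.602×10⁻¹⁹ C)·(-1.57×10⁵, -2.34×10⁵, -1.50×10⁵) = (-2.51×10⁻¹⁴, -3.75×10⁻¹⁴, -2.41×10⁻¹⁴) N.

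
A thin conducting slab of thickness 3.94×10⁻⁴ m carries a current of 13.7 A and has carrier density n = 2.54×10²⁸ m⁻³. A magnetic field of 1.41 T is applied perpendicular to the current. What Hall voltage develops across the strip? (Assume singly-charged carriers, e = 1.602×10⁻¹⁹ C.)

V_H = IB/(n e t).
V_H = (13.7)(1.41)/((2.54×10²⁸)(1.602×10⁻¹⁹)(3.94×10⁻⁴)) ≈ 1.20×10⁻⁵ V.

V_H ≈ 1.20×10⁻⁵ V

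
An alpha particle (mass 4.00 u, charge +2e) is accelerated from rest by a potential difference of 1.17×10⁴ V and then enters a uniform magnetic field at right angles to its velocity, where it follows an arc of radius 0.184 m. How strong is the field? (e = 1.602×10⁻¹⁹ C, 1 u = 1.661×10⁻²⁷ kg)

B ≈ 0.120 T

v = √(2|q|V/m) = √(2·3.204×10⁻¹⁹·1.17×10⁴/6.644×10⁻²⁷) ≈ 1.062×10⁶ m/s.
B = mv/(|q|r) = (6.644×10⁻²⁷)(1.062×10⁶)/((3.204×10⁻¹⁹)(0.184)) ≈ 0.120 T.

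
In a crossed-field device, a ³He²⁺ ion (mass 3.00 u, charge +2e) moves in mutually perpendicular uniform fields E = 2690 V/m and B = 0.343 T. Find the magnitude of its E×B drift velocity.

v_d ≈ 7840 m/s

The E×B drift speed is v_d = E/B.
v_d = 2690/0.343 = 7840 m/s.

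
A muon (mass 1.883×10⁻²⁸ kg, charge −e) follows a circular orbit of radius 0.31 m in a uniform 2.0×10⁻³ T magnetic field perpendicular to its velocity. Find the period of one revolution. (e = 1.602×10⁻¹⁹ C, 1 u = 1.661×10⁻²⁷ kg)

The cyclotron period depends only on m, q, B: T = 2πm/(|q|B).
T = 2π(1.883×10⁻²⁸)/((1.602×10⁻¹⁹)(2.0×10⁻³)) ≈ 3.7×10⁻⁶ s.

T ≈ 3.7×10⁻⁶ s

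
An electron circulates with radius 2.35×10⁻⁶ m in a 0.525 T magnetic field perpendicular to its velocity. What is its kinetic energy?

KE ≈ 0.134 eV

v = |q|Br/m, then KE = ½mv² = (qBr)²/(2m).
v = (1.602×10⁻¹⁹)(0.525)(2.35×10⁻⁶)/9.109×10⁻³¹ ≈ 2.170×10⁵ m/s.
KE = ½(9.109×10⁻³¹)(2.170×10⁵)² ≈ 2.14×10⁻²⁰ J = 0.134 eV.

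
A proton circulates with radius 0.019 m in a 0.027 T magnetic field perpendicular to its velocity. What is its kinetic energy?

KE ≈ 2.0×10⁻¹⁸ J

v = |q|Br/m, then KE = ½mv² = (qBr)²/(2m).
v = (1.602×10⁻¹⁹)(0.027)(0.019)/1.673×10⁻²⁷ ≈ 4.912×10⁴ m/s.
KE = ½(1.673×10⁻²⁷)(4.912×10⁴)² ≈ 2.0×10⁻¹⁸ J.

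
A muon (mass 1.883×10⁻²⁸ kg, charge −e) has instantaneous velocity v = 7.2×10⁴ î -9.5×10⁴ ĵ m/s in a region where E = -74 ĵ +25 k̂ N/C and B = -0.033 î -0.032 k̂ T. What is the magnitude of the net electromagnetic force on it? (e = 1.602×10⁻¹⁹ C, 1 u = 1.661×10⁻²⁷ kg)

v×B = (3040, 2300, -3140) N/C.
E + v×B = (3040, 2230, -3110) N/C.
F = q(E + v×B) = (−1.602×10⁻¹⁹ C)·(3040, 2230, -3110) = (-4.87×10⁻¹⁶, -3.57×10⁻¹⁶, 4.98×10⁻¹⁶) N.
|F| = 7.83×10⁻¹⁶ N.

|F| ≈ 7.83×10⁻¹⁶ N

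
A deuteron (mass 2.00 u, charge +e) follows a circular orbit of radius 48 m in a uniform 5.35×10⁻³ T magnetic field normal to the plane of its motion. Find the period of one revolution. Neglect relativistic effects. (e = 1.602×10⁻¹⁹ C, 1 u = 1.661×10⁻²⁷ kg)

The cyclotron period depends only on m, q, B: T = 2πm/(|q|B).
T = 2π(3.322×10⁻²⁷)/((1.602×10⁻¹⁹)(5.35×10⁻³)) ≈ 2.44×10⁻⁵ s.

T ≈ 2.44×10⁻⁵ s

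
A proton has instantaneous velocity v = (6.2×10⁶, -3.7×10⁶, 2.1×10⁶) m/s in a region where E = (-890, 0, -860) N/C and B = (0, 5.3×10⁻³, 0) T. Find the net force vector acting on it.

F ≈ (-1.93×10⁻¹⁵, 0, 5.13×10⁻¹⁵) N

v×B = (-1.11×10⁴, 0, 3.29×10⁴) N/C.
E + v×B = (-1.20×10⁴, 0, 3.20×10⁴) N/C.
F = q(E + v×B) = (1.602×10⁻¹⁹ C)·(-1.20×10⁴, 0, 3.20×10⁴) = (-1.93×10⁻¹⁵, 0, 5.13×10⁻¹⁵) N.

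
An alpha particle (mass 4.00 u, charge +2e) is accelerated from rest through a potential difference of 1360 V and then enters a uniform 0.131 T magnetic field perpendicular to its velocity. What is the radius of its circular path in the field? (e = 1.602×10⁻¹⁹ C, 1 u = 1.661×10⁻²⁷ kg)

r ≈ 0.0573 m

Acceleration: |q|V = ½mv² ⇒ v = √(2|q|V/m) = √(2·3.204×10⁻¹⁹·1360/6.644×10⁻²⁷) ≈ 3.622×10⁵ m/s.
In the field: r = mv/(|q|B) = (6.644×10⁻²⁷)(3.622×10⁵)/((3.204×10⁻¹⁹)(0.131)) ≈ 0.0573 m.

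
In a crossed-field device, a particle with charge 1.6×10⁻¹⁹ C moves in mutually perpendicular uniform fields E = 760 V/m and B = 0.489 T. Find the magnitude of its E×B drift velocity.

In crossed fields the guiding centre drifts at v_d = |E×B|/B² = E/B, independent of charge and mass.
v_d = 760/0.489 = 1550 m/s.

v_d ≈ 1550 m/s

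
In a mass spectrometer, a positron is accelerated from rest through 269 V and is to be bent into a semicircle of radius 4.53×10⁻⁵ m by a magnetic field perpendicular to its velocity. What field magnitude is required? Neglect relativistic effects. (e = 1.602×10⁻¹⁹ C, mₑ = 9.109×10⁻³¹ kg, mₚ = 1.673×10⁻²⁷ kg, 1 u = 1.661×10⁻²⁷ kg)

v = √(2|q|V/m) = √(2·1.602×10⁻¹⁹·269/9.109×10⁻³¹) ≈ 9.727×10⁶ m/s.
B = mv/(|q|r) = (9.109×10⁻³¹)(9.727×10⁶)/((1.602×10⁻¹⁹)(4.53×10⁻⁵)) ≈ 1.22 T.

B ≈ 1.22 T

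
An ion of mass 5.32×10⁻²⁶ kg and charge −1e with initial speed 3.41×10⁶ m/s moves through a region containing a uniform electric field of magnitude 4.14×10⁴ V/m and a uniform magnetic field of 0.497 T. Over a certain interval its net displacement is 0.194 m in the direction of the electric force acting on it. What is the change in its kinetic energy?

ΔKE ≈ 1.29×10⁻¹⁵ J

The magnetic force is always ⟂ v and does no work; only the electric force changes KE.
ΔKE = F_E · d = |q|E d = (1.602×10⁻¹⁹)(4.14×10⁴)(0.194) ≈ 1.29×10⁻¹⁵ J.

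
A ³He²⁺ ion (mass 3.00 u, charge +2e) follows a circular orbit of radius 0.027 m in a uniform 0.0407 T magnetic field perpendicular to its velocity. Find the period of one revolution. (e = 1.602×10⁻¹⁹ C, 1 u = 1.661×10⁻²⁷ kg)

T ≈ 2.40×10⁻⁶ s

The cyclotron period depends only on m, q, B: T = 2πm/(|q|B).
T = 2π(4.983×10⁻²⁷)/((3.204×10⁻¹⁹)(0.0407)) ≈ 2.40×10⁻⁶ s.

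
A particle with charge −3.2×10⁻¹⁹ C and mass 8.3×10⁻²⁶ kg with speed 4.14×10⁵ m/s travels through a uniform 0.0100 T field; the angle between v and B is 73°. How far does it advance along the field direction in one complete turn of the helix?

v∥ = v cosθ = 4.14×10⁵·cos73° ≈ 1.210×10⁵ m/s.
T = 2πm/(|q|B) = 2π(8.3×10⁻²⁶)/((3.2×10⁻¹⁹)(0.0100)) ≈ 1.630×10⁻⁴ s.
pitch = v∥ T = (1.210×10⁵)(1.630×10⁻⁴) ≈ 19.7 m.

p ≈ 19.7 m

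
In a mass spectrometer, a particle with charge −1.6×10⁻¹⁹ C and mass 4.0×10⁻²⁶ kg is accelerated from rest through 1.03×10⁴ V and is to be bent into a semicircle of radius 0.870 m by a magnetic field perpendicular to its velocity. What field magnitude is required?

v = √(2|q|V/m) = √(2·1.6×10⁻¹⁹·1.03×10⁴/4.0×10⁻²⁶) ≈ 2.871×10⁵ m/s.
B = mv/(|q|r) = (4.0×10⁻²⁶)(2.871×10⁵)/((1.6×10⁻¹⁹)(0.870)) ≈ 0.0825 T.

B ≈ 0.0825 T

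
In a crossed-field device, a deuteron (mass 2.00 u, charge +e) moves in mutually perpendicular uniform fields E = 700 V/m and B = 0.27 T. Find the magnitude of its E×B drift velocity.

The steady drift has the magnetic force balancing the electric force, so v_d = E/B.
v_d = 700/0.27 = 2600 m/s.

v_d ≈ 2600 m/s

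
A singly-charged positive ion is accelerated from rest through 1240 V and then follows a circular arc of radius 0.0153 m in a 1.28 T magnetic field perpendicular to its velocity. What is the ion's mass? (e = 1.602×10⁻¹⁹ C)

Combine |q|V = ½mv² and r = mv/(|q|B): eliminate v to get m = qB²r²/(2V).
m = (1.602×10⁻¹⁹)(1.28)²(0.0153)²/(2·1240) ≈ 2.48×10⁻²⁶ kg.

m ≈ 2.48×10⁻²⁶ kg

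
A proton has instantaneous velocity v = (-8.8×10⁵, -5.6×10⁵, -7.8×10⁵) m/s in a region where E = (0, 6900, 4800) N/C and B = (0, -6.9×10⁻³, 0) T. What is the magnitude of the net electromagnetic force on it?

v×B = (-5380, 0, 6070) N/C.
E + v×B = (-5380, 6900, 1.09×10⁴) N/C.
F = q(E + v×B) = (1.602×10⁻¹⁹ C)·(-5380, 6900, 1.09×10⁴) = (-8.62×10⁻¹⁶, 1.11×10⁻¹⁵, 1.74×10⁻¹⁵) N.
|F| = 2.24×10⁻¹⁵ N.

|F| ≈ 2.24×10⁻¹⁵ N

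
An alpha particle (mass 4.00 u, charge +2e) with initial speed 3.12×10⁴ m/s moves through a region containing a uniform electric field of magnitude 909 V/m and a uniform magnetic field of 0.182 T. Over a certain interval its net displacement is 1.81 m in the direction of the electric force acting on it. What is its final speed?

v_f ≈ 4.00×10⁵ m/s

B does no work; ΔKE = |q|E d.
½mv_f² = ½mv₀² + |q|Ed = ½(6.644×10⁻²⁷)(3.12×10⁴)² + (3.204×10⁻¹⁹)(909)(1.81) ≈ 3.234×10⁻¹⁸ J + 5.272×10⁻¹⁶ J ≈ 5.304×10⁻¹⁶ J.
v_f = √(2·5.304×10⁻¹⁶/6.644×10⁻²⁷) ≈ 4.00×10⁵ m/s.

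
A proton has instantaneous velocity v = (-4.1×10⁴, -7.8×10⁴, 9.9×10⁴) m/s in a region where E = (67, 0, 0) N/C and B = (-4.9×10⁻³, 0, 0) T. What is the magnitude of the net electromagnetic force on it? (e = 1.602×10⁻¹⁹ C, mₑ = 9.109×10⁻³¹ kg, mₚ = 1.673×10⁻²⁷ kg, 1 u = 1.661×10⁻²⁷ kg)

|F| ≈ 9.95×10⁻¹⁷ N

v×B = (0, -485, -382) N/C.
E + v×B = (67.0, -485, -382) N/C.
F = q(E + v×B) = (1.602×10⁻¹⁹ C)·(67.0, -485, -382) = (1.07×10⁻¹⁷, -7.77×10⁻¹⁷, -6.12×10⁻¹⁷) N.
|F| = 9.95×10⁻¹⁷ N.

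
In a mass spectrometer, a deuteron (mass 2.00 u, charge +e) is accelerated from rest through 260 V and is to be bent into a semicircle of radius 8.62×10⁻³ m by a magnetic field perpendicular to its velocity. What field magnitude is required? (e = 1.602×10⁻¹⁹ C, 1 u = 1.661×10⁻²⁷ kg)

B ≈ 0.381 T

v = √(2|q|V/m) = √(2·1.602×10⁻¹⁹·260/3.322×10⁻²⁷) ≈ 1.584×10⁵ m/s.
B = mv/(|q|r) = (3.322×10⁻²⁷)(1.584×10⁵)/((1.602×10⁻¹⁹)(8.62×10⁻³)) ≈ 0.381 T.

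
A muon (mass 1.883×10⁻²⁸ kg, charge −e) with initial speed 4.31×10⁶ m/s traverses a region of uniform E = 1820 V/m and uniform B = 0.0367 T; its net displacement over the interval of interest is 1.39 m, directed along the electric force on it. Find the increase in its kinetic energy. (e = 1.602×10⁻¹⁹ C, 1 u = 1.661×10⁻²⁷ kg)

The magnetic force is always ⟂ v and does no work; only the electric force changes KE.
ΔKE = F_E · d = |q|E d = (1.602×10⁻¹⁹)(1820)(1.39) ≈ 4.05×10⁻¹⁶ J.

ΔKE ≈ 4.05×10⁻¹⁶ J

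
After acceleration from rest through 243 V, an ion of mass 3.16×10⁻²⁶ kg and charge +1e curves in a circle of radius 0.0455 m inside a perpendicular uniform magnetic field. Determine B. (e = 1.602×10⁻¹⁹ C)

B ≈ 0.215 T

v = √(2|q|V/m) = √(2·1.602×10⁻¹⁹·243/3.16×10⁻²⁶) ≈ 4.964×10⁴ m/s.
B = mv/(|q|r) = (3.16×10⁻²⁶)(4.964×10⁴)/((1.602×10⁻¹⁹)(0.0455)) ≈ 0.215 T.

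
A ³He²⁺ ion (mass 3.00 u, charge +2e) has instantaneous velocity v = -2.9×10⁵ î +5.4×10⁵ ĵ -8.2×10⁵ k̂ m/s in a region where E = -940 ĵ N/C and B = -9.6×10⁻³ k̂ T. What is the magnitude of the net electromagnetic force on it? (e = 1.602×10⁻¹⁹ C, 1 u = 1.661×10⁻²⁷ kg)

v×B = (-5180, -2780, 0) N/C.
E + v×B = (-5180, -3720, 0) N/C.
F = q(E + v×B) = (3.204×10⁻¹⁹ C)·(-5180, -3720, 0) = (-1.66×10⁻¹⁵, -1.19×10⁻¹⁵, 0) N.
|F| = 2.05×10⁻¹⁵ N.

|F| ≈ 2.05×10⁻¹⁵ N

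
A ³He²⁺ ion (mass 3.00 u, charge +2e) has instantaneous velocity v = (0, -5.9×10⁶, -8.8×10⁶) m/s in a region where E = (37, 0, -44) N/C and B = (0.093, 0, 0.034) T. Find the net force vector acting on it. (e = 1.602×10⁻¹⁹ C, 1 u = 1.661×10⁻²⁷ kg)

v×B = (-2.01×10⁵, -8.18×10⁵, 5.49×10⁵) N/C.
E + v×B = (-2.01×10⁵, -8.18×10⁵, 5.49×10⁵) N/C.
F = q(E + v×B) = (3.204×10⁻¹⁹ C)·(-2.01×10⁵, -8.18×10⁵, 5.49×10⁵) = (-6.43×10⁻¹⁴, -2.62×10⁻¹³, 1.76×10⁻¹³) N.

F ≈ (-6.43×10⁻¹⁴, -2.62×10⁻¹³, 1.76×10⁻¹³) N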